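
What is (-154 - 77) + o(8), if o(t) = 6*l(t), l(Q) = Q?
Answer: -183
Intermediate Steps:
o(t) = 6*t
(-154 - 77) + o(8) = (-154 - 77) + 6*8 = -231 + 48 = -183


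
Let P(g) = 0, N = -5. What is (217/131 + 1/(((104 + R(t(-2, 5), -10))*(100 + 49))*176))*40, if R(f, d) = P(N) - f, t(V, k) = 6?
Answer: 2788398575/42082964 ≈ 66.260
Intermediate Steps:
R(f, d) = -f (R(f, d) = 0 - f = -f)
(217/131 + 1/(((104 + R(t(-2, 5), -10))*(100 + 49))*176))*40 = (217/131 + 1/(((104 - 1*6)*(100 + 49))*176))*40 = (217*(1/131) + (1/176)/((104 - 6)*149))*40 = (217/131 + (1/176)/(98*149))*40 = (217/131 + (1/176)/14602)*40 = (217/131 + (1/14602)*(1/176))*40 = (217/131 + 1/2569952)*40 = (557679715/336663712)*40 = 2788398575/42082964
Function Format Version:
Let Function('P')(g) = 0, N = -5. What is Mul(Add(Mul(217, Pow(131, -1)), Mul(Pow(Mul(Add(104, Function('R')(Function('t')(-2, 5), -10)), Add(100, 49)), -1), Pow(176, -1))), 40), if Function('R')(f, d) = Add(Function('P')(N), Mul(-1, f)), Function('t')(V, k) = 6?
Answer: Rational(2788398575, 42082964) ≈ 66.260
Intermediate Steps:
Function('R')(f, d) = Mul(-1, f) (Function('R')(f, d) = Add(0, Mul(-1, f)) = Mul(-1, f))
Mul(Add(Mul(217, Pow(131, -1)), Mul(Pow(Mul(Add(104, Function('R')(Function('t')(-2, 5), -10)), Add(100, 49)), -1), Pow(176, -1))), 40) = Mul(Add(Mul(217, Pow(131, -1)), Mul(Pow(Mul(Add(104, Mul(-1, 6)), Add(100, 49)), -1), Pow(176, -1))), 40) = Mul(Add(Mul(217, Rational(1, 131)), Mul(Pow(Mul(Add(104, -6), 149), -1), Rational(1, 176))), 40) = Mul(Add(Rational(217, 131), Mul(Pow(Mul(98, 149), -1), Rational(1, 176))), 40) = Mul(Add(Rational(217, 131), Mul(Pow(14602, -1), Rational(1, 176))), 40) = Mul(Add(Rational(217, 131), Mul(Rational(1, 14602), Rational(1, 176))), 40) = Mul(Add(Rational(217, 131), Rational(1, 2569952)), 40) = Mul(Rational(557679715, 336663712), 40) = Rational(2788398575, 42082964)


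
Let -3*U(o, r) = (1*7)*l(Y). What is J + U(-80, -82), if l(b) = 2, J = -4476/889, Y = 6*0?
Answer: -25874/2667 ≈ -9.7015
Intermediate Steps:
Y = 0
J = -4476/889 (J = -4476*1/889 = -4476/889 ≈ -5.0349)
U(o, r) = -14/3 (U(o, r) = -1*7*2/3 = -7*2/3 = -1/3*14 = -14/3)
J + U(-80, -82) = -4476/889 - 14/3 = -25874/2667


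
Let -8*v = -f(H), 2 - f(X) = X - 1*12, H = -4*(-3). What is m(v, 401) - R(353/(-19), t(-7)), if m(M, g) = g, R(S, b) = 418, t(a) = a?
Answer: -17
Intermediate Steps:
H = 12
f(X) = 14 - X (f(X) = 2 - (X - 1*12) = 2 - (X - 12) = 2 - (-12 + X) = 2 + (12 - X) = 14 - X)
v = 1/4 (v = -(-1)*(14 - 1*12)/8 = -(-1)*(14 - 12)/8 = -(-1)*2/8 = -1/8*(-2) = 1/4 ≈ 0.25000)
m(v, 401) - R(353/(-19), t(-7)) = 401 - 1*418 = 401 - 418 = -17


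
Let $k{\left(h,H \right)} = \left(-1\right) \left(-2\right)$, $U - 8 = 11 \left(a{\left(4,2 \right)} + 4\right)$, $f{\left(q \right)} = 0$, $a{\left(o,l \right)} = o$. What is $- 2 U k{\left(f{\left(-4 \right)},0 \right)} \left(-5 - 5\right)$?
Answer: $3840$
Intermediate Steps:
$U = 96$ ($U = 8 + 11 \left(4 + 4\right) = 8 + 11 \cdot 8 = 8 + 88 = 96$)
$k{\left(h,H \right)} = 2$
$- 2 U k{\left(f{\left(-4 \right)},0 \right)} \left(-5 - 5\right) = \left(-2\right) 96 \cdot 2 \left(-5 - 5\right) = - 192 \cdot 2 \left(-10\right) = \left(-192\right) \left(-20\right) = 3840$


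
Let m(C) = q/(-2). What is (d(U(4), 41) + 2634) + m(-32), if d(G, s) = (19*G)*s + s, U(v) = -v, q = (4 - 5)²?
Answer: -883/2 ≈ -441.50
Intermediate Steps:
q = 1 (q = (-1)² = 1)
m(C) = -½ (m(C) = 1/(-2) = -½*1 = -½)
d(G, s) = s + 19*G*s (d(G, s) = 19*G*s + s = s + 19*G*s)
(d(U(4), 41) + 2634) + m(-32) = (41*(1 + 19*(-1*4)) + 2634) - ½ = (41*(1 + 19*(-4)) + 2634) - ½ = (41*(1 - 76) + 2634) - ½ = (41*(-75) + 2634) - ½ = (-3075 + 2634) - ½ = -441 - ½ = -883/2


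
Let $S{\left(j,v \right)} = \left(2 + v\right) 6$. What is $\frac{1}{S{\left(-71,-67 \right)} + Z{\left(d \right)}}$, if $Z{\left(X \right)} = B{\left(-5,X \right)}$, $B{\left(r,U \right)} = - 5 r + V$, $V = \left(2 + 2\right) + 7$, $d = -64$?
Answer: $- \frac{1}{354} \approx -0.0028249$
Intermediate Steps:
$S{\left(j,v \right)} = 12 + 6 v$
$V = 11$ ($V = 4 + 7 = 11$)
$B{\left(r,U \right)} = 11 - 5 r$ ($B{\left(r,U \right)} = - 5 r + 11 = 11 - 5 r$)
$Z{\left(X \right)} = 36$ ($Z{\left(X \right)} = 11 - -25 = 11 + 25 = 36$)
$\frac{1}{S{\left(-71,-67 \right)} + Z{\left(d \right)}} = \frac{1}{\left(12 + 6 \left(-67\right)\right) + 36} = \frac{1}{\left(12 - 402\right) + 36} = \frac{1}{-390 + 36} = \frac{1}{-354} = - \frac{1}{354}$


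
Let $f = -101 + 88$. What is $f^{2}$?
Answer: $169$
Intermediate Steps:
$f = -13$
$f^{2} = \left(-13\right)^{2} = 169$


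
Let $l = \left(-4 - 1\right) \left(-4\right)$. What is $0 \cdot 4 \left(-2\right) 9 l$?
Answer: $0$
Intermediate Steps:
$l = 20$ ($l = \left(-5\right) \left(-4\right) = 20$)
$0 \cdot 4 \left(-2\right) 9 l = 0 \cdot 4 \left(-2\right) 9 \cdot 20 = 0 \left(-2\right) 9 \cdot 20 = 0 \cdot 9 \cdot 20 = 0 \cdot 20 = 0$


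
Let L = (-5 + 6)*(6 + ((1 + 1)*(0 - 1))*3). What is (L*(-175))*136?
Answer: 0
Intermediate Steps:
L = 0 (L = 1*(6 + (2*(-1))*3) = 1*(6 - 2*3) = 1*(6 - 6) = 1*0 = 0)
(L*(-175))*136 = (0*(-175))*136 = 0*136 = 0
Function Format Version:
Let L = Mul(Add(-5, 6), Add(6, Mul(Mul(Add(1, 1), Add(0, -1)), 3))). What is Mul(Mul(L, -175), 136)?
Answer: 0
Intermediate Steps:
L = 0 (L = Mul(1, Add(6, Mul(Mul(2, -1), 3))) = Mul(1, Add(6, Mul(-2, 3))) = Mul(1, Add(6, -6)) = Mul(1, 0) = 0)
Mul(Mul(L, -175), 136) = Mul(Mul(0, -175), 136) = Mul(0, 136) = 0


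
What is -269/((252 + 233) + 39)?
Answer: -269/524 ≈ -0.51336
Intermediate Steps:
-269/((252 + 233) + 39) = -269/(485 + 39) = -269/524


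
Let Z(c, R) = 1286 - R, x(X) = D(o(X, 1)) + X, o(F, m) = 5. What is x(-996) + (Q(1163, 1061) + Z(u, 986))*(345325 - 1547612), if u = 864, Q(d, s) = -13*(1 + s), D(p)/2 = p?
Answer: 16238087236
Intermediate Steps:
D(p) = 2*p
Q(d, s) = -13 - 13*s
x(X) = 10 + X (x(X) = 2*5 + X = 10 + X)
x(-996) + (Q(1163, 1061) + Z(u, 986))*(345325 - 1547612) = (10 - 996) + ((-13 - 13*1061) + (1286 - 1*986))*(345325 - 1547612) = -986 + ((-13 - 13793) + (1286 - 986))*(-1202287) = -986 + (-13806 + 300)*(-1202287) = -986 - 13506*(-1202287) = -986 + 16238088222 = 16238087236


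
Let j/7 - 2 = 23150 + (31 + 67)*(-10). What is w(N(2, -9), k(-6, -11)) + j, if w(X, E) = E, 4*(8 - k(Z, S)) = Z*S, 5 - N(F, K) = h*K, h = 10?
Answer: 310391/2 ≈ 1.5520e+5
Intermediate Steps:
N(F, K) = 5 - 10*K
k(Z, S) = 8 - S*Z/4 (k(Z, S) = 8 - Z*S/4 = 8 - S*Z/4)
j = 155204 (j = 14 + 7*(23150 + (31 + 67)*(-10)) = 14 + 7*(23150 + 98*(-10)) = 14 + 7*(23150 - 980) = 14 + 7*22170 = 14 + 155190 = 155204)
w(N(2, -9), k(-6, -11)) + j = (8 - ¼*(-11)*(-6)) + 155204 = (8 - 33/2) + 155204 = -17/2 + 155204 = 310391/2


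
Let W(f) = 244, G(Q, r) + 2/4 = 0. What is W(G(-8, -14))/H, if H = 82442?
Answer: 122/41221 ≈ 0.0029597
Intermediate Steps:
G(Q, r) = -1/2 (G(Q, r) = -1/2 + 0 = -1/2)
W(G(-8, -14))/H = 244/82442 = 244*(1/82442) = 122/41221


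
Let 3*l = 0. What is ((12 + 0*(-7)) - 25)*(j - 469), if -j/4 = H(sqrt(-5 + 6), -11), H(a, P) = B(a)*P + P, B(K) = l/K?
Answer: 5525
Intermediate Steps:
l = 0 (l = (1/3)*0 = 0)
B(K) = 0 (B(K) = 0/K = 0)
H(a, P) = P (H(a, P) = 0*P + P = 0 + P = P)
j = 44 (j = -4*(-11) = 44)
((12 + 0*(-7)) - 25)*(j - 469) = ((12 + 0*(-7)) - 25)*(44 - 469) = ((12 + 0) - 25)*(-425) = (12 - 25)*(-425) = -13*(-425) = 5525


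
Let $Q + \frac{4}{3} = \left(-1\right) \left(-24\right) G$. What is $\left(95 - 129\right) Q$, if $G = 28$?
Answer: $- \frac{68408}{3} \approx -22803.0$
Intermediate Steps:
$Q = \frac{2012}{3}$ ($Q = - \frac{4}{3} + \left(-1\right) \left(-24\right) 28 = - \frac{4}{3} + 24 \cdot 28 = - \frac{4}{3} + 672 = \frac{2012}{3} \approx 670.67$)
$\left(95 - 129\right) Q = \left(95 - 129\right) \frac{2012}{3} = \left(-34\right) \frac{2012}{3} = - \frac{68408}{3}$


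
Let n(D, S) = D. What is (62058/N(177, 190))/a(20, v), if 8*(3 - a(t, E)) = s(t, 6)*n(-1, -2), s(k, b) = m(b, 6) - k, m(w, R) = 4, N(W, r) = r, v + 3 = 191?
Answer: 31029/95 ≈ 326.62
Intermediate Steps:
v = 188 (v = -3 + 191 = 188)
s(k, b) = 4 - k
a(t, E) = 7/2 - t/8 (a(t, E) = 3 - (4 - t)*(-1)/8 = 3 - (-4 + t)/8 = 3 + (½ - t/8) = 7/2 - t/8)
(62058/N(177, 190))/a(20, v) = (62058/190)/(7/2 - ⅛*20) = (62058*(1/190))/(7/2 - 5/2) = (31029/95)/1 = (31029/95)*1 = 31029/95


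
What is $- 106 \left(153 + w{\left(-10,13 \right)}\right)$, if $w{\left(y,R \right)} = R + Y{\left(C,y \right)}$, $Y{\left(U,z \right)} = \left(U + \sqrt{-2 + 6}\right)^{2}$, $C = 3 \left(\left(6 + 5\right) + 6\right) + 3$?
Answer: $-350012$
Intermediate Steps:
$C = 54$ ($C = 3 \left(11 + 6\right) + 3 = 3 \cdot 17 + 3 = 51 + 3 = 54$)
$Y{\left(U,z \right)} = \left(2 + U\right)^{2}$ ($Y{\left(U,z \right)} = \left(U + \sqrt{4}\right)^{2} = \left(U + 2\right)^{2} = \left(2 + U\right)^{2}$)
$w{\left(y,R \right)} = 3136 + R$ ($w{\left(y,R \right)} = R + \left(2 + 54\right)^{2} = R + 56^{2} = R + 3136 = 3136 + R$)
$- 106 \left(153 + w{\left(-10,13 \right)}\right) = - 106 \left(153 + \left(3136 + 13\right)\right) = - 106 \left(153 + 3149\right) = \left(-106\right) 3302 = -350012$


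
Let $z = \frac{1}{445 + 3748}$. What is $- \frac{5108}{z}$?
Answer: $-21417844$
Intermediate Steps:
$z = \frac{1}{4193} \approx 0.00023849$
$- \frac{5108}{z} = - 5108 \frac{1}{\frac{1}{4193}} = \left(-5108\right) 4193 = -21417844$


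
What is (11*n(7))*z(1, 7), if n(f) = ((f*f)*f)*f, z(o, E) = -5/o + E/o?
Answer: 52822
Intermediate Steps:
n(f) = f⁴ (n(f) = (f²*f)*f = f³*f = f⁴)
(11*n(7))*z(1, 7) = (11*7⁴)*((-5 + 7)/1) = (11*2401)*(1*2) = 26411*2 = 52822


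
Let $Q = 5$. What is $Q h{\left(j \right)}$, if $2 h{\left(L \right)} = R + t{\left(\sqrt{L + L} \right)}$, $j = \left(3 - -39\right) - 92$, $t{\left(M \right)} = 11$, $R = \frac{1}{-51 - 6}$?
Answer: $\frac{1565}{57} \approx 27.456$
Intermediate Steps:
$R = - \frac{1}{57}$ ($R = \frac{1}{-57} = - \frac{1}{57} \approx -0.017544$)
$j = -50$ ($j = \left(3 + 39\right) - 92 = 42 - 92 = -50$)
$h{\left(L \right)} = \frac{313}{57}$ ($h{\left(L \right)} = \frac{- \frac{1}{57} + 11}{2} = \frac{1}{2} \cdot \frac{626}{57} = \frac{313}{57}$)
$Q h{\left(j \right)} = 5 \cdot \frac{313}{57} = \frac{1565}{57}$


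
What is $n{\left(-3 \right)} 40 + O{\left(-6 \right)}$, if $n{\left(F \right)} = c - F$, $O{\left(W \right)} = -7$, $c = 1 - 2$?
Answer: $73$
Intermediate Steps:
$c = -1$ ($c = 1 - 2 = -1$)
$n{\left(F \right)} = -1 - F$
$n{\left(-3 \right)} 40 + O{\left(-6 \right)} = \left(-1 - -3\right) 40 - 7 = \left(-1 + 3\right) 40 - 7 = 2 \cdot 40 - 7 = 80 - 7 = 73$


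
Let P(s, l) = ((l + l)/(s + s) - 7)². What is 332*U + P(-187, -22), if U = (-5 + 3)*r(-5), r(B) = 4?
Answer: -753895/289 ≈ -2608.6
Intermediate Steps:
U = -8 (U = (-5 + 3)*4 = -2*4 = -8)
P(s, l) = (-7 + l/s)² (P(s, l) = ((2*l)/((2*s)) - 7)² = ((2*l)*(1/(2*s)) - 7)² = (l/s - 7)² = (-7 + l/s)²)
332*U + P(-187, -22) = 332*(-8) + (-22 - 7*(-187))²/(-187)² = -2656 + (-22 + 1309)²/34969 = -2656 + (1/34969)*1287² = -2656 + (1/34969)*1656369 = -2656 + 13689/289 = -753895/289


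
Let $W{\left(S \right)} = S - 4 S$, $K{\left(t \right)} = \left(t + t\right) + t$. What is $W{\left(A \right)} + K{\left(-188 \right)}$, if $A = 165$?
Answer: $-1059$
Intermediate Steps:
$K{\left(t \right)} = 3 t$ ($K{\left(t \right)} = 2 t + t = 3 t$)
$W{\left(S \right)} = - 3 S$
$W{\left(A \right)} + K{\left(-188 \right)} = \left(-3\right) 165 + 3 \left(-188\right) = -495 - 564 = -1059$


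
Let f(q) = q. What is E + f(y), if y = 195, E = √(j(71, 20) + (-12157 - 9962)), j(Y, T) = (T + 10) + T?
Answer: 195 + I*√22069 ≈ 195.0 + 148.56*I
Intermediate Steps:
j(Y, T) = 10 + 2*T (j(Y, T) = (10 + T) + T = 10 + 2*T)
E = I*√22069 (E = √((10 + 2*20) + (-12157 - 9962)) = √((10 + 40) - 22119) = √(50 - 22119) = √(-22069) = I*√22069 ≈ 148.56*I)
E + f(y) = I*√22069 + 195 = 195 + I*√22069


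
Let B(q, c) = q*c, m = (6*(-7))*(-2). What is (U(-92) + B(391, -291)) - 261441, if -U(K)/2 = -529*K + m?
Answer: -472726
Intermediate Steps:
m = 84 (m = -42*(-2) = 84)
B(q, c) = c*q
U(K) = -168 + 1058*K (U(K) = -2*(-529*K + 84) = -2*(84 - 529*K) = -168 + 1058*K)
(U(-92) + B(391, -291)) - 261441 = ((-168 + 1058*(-92)) - 291*391) - 261441 = ((-168 - 97336) - 113781) - 261441 = (-97504 - 113781) - 261441 = -211285 - 261441 = -472726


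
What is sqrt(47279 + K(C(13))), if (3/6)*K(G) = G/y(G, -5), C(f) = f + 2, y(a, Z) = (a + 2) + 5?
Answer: 2*sqrt(1430231)/11 ≈ 217.44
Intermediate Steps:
y(a, Z) = 7 + a (y(a, Z) = (2 + a) + 5 = 7 + a)
C(f) = 2 + f
K(G) = 2*G/(7 + G) (K(G) = 2*(G/(7 + G)) = 2*G/(7 + G))
sqrt(47279 + K(C(13))) = sqrt(47279 + 2*(2 + 13)/(7 + (2 + 13))) = sqrt(47279 + 2*15/(7 + 15)) = sqrt(47279 + 2*15/22) = sqrt(47279 + 2*15*(1/22)) = sqrt(47279 + 15/11) = sqrt(520084/11) = 2*sqrt(1430231)/11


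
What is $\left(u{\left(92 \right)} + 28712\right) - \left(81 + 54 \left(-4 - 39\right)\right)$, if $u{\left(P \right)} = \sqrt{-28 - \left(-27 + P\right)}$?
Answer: $30953 + i \sqrt{93} \approx 30953.0 + 9.6436 i$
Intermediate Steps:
$u{\left(P \right)} = \sqrt{-1 - P}$
$\left(u{\left(92 \right)} + 28712\right) - \left(81 + 54 \left(-4 - 39\right)\right) = \left(\sqrt{-1 - 92} + 28712\right) - \left(81 + 54 \left(-4 - 39\right)\right) = \left(\sqrt{-93} + 28712\right) - -2241 = \left(i \sqrt{93} + 28712\right) + \left(2322 - 81\right) = \left(28712 + i \sqrt{93}\right) + 2241 = 30953 + i \sqrt{93}$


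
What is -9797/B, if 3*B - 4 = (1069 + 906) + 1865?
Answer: -29391/3844 ≈ -7.6459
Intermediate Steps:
B = 3844/3 (B = 4/3 + ((1069 + 906) + 1865)/3 = 4/3 + (1975 + 1865)/3 = 4/3 + (1/3)*3840 = 4/3 + 1280 = 3844/3 ≈ 1281.3)
-9797/B = -9797/3844/3 = -9797*3/3844 = -29391/3844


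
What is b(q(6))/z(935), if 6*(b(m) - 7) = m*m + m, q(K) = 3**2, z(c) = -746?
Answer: -11/373 ≈ -0.029491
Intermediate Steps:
q(K) = 9
b(m) = 7 + m/6 + m**2/6 (b(m) = 7 + (m*m + m)/6 = 7 + (m**2 + m)/6 = 7 + (m + m**2)/6 = 7 + (m/6 + m**2/6) = 7 + m/6 + m**2/6)
b(q(6))/z(935) = (7 + (1/6)*9 + (1/6)*9**2)/(-746) = (7 + 3/2 + (1/6)*81)*(-1/746) = (7 + 3/2 + 27/2)*(-1/746) = 22*(-1/746) = -11/373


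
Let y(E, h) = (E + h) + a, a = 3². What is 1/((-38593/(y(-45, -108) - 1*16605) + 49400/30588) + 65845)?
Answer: 42693201/2811301143452 ≈ 1.5186e-5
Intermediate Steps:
a = 9
y(E, h) = 9 + E + h (y(E, h) = (E + h) + 9 = 9 + E + h)
1/((-38593/(y(-45, -108) - 1*16605) + 49400/30588) + 65845) = 1/((-38593/((9 - 45 - 108) - 1*16605) + 49400/30588) + 65845) = 1/((-38593/(-144 - 16605) + 49400*(1/30588)) + 65845) = 1/((-38593/(-16749) + 12350/7647) + 65845) = 1/((-38593*(-1/16749) + 12350/7647) + 65845) = 1/((38593/16749 + 12350/7647) + 65845) = 1/(167323607/42693201 + 65845) = 1/(2811301143452/42693201) = 42693201/2811301143452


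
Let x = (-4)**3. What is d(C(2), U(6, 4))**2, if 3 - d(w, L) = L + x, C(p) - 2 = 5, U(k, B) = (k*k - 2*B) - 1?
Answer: 1600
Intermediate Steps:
x = -64
U(k, B) = -1 + k**2 - 2*B (U(k, B) = (k**2 - 2*B) - 1 = -1 + k**2 - 2*B)
C(p) = 7 (C(p) = 2 + 5 = 7)
d(w, L) = 67 - L (d(w, L) = 3 - (L - 64) = 3 - (-64 + L) = 3 + (64 - L) = 67 - L)
d(C(2), U(6, 4))**2 = (67 - (-1 + 6**2 - 2*4))**2 = (67 - (-1 + 36 - 8))**2 = (67 - 1*27)**2 = (67 - 27)**2 = 40**2 = 1600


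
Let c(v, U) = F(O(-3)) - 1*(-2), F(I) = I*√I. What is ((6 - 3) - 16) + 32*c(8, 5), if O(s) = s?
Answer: 51 - 96*I*√3 ≈ 51.0 - 166.28*I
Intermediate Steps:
F(I) = I^(3/2)
c(v, U) = 2 - 3*I*√3 (c(v, U) = (-3)^(3/2) - 1*(-2) = -3*I*√3 + 2 = 2 - 3*I*√3)
((6 - 3) - 16) + 32*c(8, 5) = ((6 - 3) - 16) + 32*(2 - 3*I*√3) = (3 - 16) + (64 - 96*I*√3) = -13 + (64 - 96*I*√3) = 51 - 96*I*√3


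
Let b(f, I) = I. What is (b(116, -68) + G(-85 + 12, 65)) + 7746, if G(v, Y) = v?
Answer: 7605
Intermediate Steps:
(b(116, -68) + G(-85 + 12, 65)) + 7746 = (-68 + (-85 + 12)) + 7746 = (-68 - 73) + 7746 = -141 + 7746 = 7605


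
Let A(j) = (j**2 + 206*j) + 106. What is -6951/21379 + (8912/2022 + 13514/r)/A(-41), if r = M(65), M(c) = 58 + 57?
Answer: -5684573556511/16551806407665 ≈ -0.34344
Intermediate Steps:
M(c) = 115
r = 115
A(j) = 106 + j**2 + 206*j
-6951/21379 + (8912/2022 + 13514/r)/A(-41) = -6951/21379 + (8912/2022 + 13514/115)/(106 + (-41)**2 + 206*(-41)) = -6951*1/21379 + (8912*(1/2022) + 13514*(1/115))/(106 + 1681 - 8446) = -6951/21379 + (4456/1011 + 13514/115)/(-6659) = -6951/21379 + (14175094/116265)*(-1/6659) = -6951/21379 - 14175094/774208635 = -5684573556511/16551806407665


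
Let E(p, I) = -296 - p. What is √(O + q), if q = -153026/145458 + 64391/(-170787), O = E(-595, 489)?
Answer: √566800675338935490781/1380129747 ≈ 17.250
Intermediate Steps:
O = 299 (O = -296 - 1*(-595) = -296 + 595 = 299)
q = -5916839590/4140389241 (q = -153026*1/145458 + 64391*(-1/170787) = -76513/72729 - 64391/170787 = -5916839590/4140389241 ≈ -1.4291)
√(O + q) = √(299 - 5916839590/4140389241) = √(1232059543469/4140389241) = √566800675338935490781/1380129747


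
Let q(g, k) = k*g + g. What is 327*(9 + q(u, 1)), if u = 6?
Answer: 6867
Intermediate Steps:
q(g, k) = g + g*k (q(g, k) = g*k + g = g + g*k)
327*(9 + q(u, 1)) = 327*(9 + 6*(1 + 1)) = 327*(9 + 6*2) = 327*(9 + 12) = 327*21 = 6867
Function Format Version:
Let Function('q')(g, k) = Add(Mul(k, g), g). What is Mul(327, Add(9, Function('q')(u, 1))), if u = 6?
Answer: 6867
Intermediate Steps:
Function('q')(g, k) = Add(g, Mul(g, k)) (Function('q')(g, k) = Add(Mul(g, k), g) = Add(g, Mul(g, k)))
Mul(327, Add(9, Function('q')(u, 1))) = Mul(327, Add(9, Mul(6, Add(1, 1)))) = Mul(327, Add(9, Mul(6, 2))) = Mul(327, Add(9, 12)) = Mul(327, 21) = 6867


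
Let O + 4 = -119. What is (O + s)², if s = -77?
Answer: 40000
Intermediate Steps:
O = -123 (O = -4 - 119 = -123)
(O + s)² = (-123 - 77)² = (-200)² = 40000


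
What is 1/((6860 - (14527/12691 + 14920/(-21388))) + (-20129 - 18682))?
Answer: -67858777/2168186122366 ≈ -3.1298e-5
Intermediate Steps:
1/((6860 - (14527/12691 + 14920/(-21388))) + (-20129 - 18682)) = 1/((6860 - (14527*(1/12691) + 14920*(-1/21388))) - 38811) = 1/((6860 - (14527/12691 - 3730/5347)) - 38811) = 1/((6860 - 1*30338439/67858777) - 38811) = 1/((6860 - 30338439/67858777) - 38811) = 1/(465480871781/67858777 - 38811) = 1/(-2168186122366/67858777) = -67858777/2168186122366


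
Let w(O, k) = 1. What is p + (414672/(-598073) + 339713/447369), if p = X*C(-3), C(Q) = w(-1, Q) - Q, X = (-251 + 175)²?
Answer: 6181708189599529/267559319937 ≈ 23104.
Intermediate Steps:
X = 5776 (X = (-76)² = 5776)
C(Q) = 1 - Q
p = 23104 (p = 5776*(1 - 1*(-3)) = 5776*(1 + 3) = 5776*4 = 23104)
p + (414672/(-598073) + 339713/447369) = 23104 + (414672/(-598073) + 339713/447369) = 23104 + (414672*(-1/598073) + 339713*(1/447369)) = 23104 + (-414672/598073 + 339713/447369) = 23104 + 17661775081/267559319937 = 6181708189599529/267559319937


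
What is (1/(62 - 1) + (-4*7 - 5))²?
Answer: 4048144/3721 ≈ 1087.9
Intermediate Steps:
(1/(62 - 1) + (-4*7 - 5))² = (1/61 + (-28 - 5))² = (1/61 - 33)² = (-2012/61)² = 4048144/3721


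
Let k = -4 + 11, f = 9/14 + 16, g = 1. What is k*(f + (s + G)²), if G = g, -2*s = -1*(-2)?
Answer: 233/2 ≈ 116.50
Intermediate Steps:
s = -1 (s = -(-1)*(-2)/2 = -½*2 = -1)
G = 1
f = 233/14 (f = 9*(1/14) + 16 = 9/14 + 16 = 233/14 ≈ 16.643)
k = 7
k*(f + (s + G)²) = 7*(233/14 + (-1 + 1)²) = 7*(233/14 + 0²) = 7*(233/14 + 0) = 7*(233/14) = 233/2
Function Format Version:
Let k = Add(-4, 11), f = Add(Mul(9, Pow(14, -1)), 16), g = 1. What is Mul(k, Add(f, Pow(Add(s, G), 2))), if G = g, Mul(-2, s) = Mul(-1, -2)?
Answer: Rational(233, 2) ≈ 116.50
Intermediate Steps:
s = -1 (s = Mul(Rational(-1, 2), Mul(-1, -2)) = Mul(Rational(-1, 2), 2) = -1)
G = 1
f = Rational(233, 14) (f = Add(Mul(9, Rational(1, 14)), 16) = Add(Rational(9, 14), 16) = Rational(233, 14) ≈ 16.643)
k = 7
Mul(k, Add(f, Pow(Add(s, G), 2))) = Mul(7, Add(Rational(233, 14), Pow(Add(-1, 1), 2))) = Mul(7, Add(Rational(233, 14), Pow(0, 2))) = Mul(7, Add(Rational(233, 14), 0)) = Mul(7, Rational(233, 14)) = Rational(233, 2)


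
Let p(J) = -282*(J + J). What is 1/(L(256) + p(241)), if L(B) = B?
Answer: -1/135668 ≈ -7.3709e-6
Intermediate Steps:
p(J) = -564*J
1/(L(256) + p(241)) = 1/(256 - 564*241) = 1/(256 - 135924) = 1/(-135668) = -1/135668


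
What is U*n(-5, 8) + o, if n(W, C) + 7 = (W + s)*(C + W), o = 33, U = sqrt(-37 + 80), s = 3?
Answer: 33 - 13*sqrt(43) ≈ -52.247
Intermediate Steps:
U = sqrt(43) ≈ 6.5574
n(W, C) = -7 + (3 + W)*(C + W) (n(W, C) = -7 + (W + 3)*(C + W) = -7 + (3 + W)*(C + W))
U*n(-5, 8) + o = sqrt(43)*(-7 + (-5)**2 + 3*8 + 3*(-5) + 8*(-5)) + 33 = sqrt(43)*(-7 + 25 + 24 - 15 - 40) + 33 = sqrt(43)*(-13) + 33 = -13*sqrt(43) + 33 = 33 - 13*sqrt(43)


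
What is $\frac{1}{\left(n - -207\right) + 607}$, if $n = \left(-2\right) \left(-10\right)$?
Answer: $\frac{1}{834} \approx 0.001199$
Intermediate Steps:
$n = 20$
$\frac{1}{\left(n - -207\right) + 607} = \frac{1}{\left(20 - -207\right) + 607} = \frac{1}{\left(20 + 207\right) + 607} = \frac{1}{227 + 607} = \frac{1}{834}$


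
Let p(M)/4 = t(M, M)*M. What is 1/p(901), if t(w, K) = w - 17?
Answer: 1/3185936 ≈ 3.1388e-7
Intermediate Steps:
t(w, K) = -17 + w
p(M) = 4*M*(-17 + M) (p(M) = 4*((-17 + M)*M) = 4*(M*(-17 + M)) = 4*M*(-17 + M))
1/p(901) = 1/(4*901*(-17 + 901)) = 1/(4*901*884) = 1/3185936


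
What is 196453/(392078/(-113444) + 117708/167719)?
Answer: -1868927545902454/26202831865 ≈ -71325.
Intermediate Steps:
196453/(392078/(-113444) + 117708/167719) = 196453/(392078*(-1/113444) + 117708*(1/167719)) = 196453/(-196039/56722 + 117708/167719) = 196453/(-26202831865/9513357118) = 196453*(-9513357118/26202831865) = -1868927545902454/26202831865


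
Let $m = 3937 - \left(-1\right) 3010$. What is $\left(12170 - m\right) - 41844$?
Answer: $-36621$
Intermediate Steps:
$m = 6947$ ($m = 3937 - -3010 = 3937 + 3010 = 6947$)
$\left(12170 - m\right) - 41844 = \left(12170 - 6947\right) - 41844 = 5223 - 41844 = -36621$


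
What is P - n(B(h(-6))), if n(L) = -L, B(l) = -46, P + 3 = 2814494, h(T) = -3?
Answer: 2814445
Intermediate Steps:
P = 2814491 (P = -3 + 2814494 = 2814491)
P - n(B(h(-6))) = 2814491 - (-1)*(-46) = 2814491 - 1*46 = 2814491 - 46 = 2814445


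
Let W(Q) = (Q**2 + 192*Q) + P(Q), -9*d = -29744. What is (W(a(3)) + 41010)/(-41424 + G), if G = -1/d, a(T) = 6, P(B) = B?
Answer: -418438592/410705155 ≈ -1.0188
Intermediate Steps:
d = 29744/9 (d = -1/9*(-29744) = 29744/9 ≈ 3304.9)
W(Q) = Q**2 + 193*Q (W(Q) = (Q**2 + 192*Q) + Q = Q**2 + 193*Q)
G = -9/29744 (G = -1/29744/9 = -1*9/29744 = -9/29744 ≈ -0.00030258)
(W(a(3)) + 41010)/(-41424 + G) = (6*(193 + 6) + 41010)/(-41424 - 9/29744) = (6*199 + 41010)/(-1232115465/29744) = (1194 + 41010)*(-29744/1232115465) = 42204*(-29744/1232115465) = -418438592/410705155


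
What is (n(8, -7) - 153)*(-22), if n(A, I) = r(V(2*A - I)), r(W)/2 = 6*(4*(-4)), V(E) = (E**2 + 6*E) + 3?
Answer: 7590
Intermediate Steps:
V(E) = 3 + E**2 + 6*E
r(W) = -192 (r(W) = 2*(6*(4*(-4))) = 2*(6*(-16)) = 2*(-96) = -192)
n(A, I) = -192
(n(8, -7) - 153)*(-22) = (-192 - 153)*(-22) = -345*(-22) = 7590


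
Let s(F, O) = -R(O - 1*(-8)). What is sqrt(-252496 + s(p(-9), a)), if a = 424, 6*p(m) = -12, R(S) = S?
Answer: 32*I*sqrt(247) ≈ 502.92*I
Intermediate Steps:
p(m) = -2 (p(m) = (1/6)*(-12) = -2)
s(F, O) = -8 - O (s(F, O) = -(O - 1*(-8)) = -(O + 8) = -(8 + O) = -8 - O)
sqrt(-252496 + s(p(-9), a)) = sqrt(-252496 + (-8 - 1*424)) = sqrt(-252496 + (-8 - 424)) = sqrt(-252496 - 432) = sqrt(-252928) = 32*I*sqrt(247)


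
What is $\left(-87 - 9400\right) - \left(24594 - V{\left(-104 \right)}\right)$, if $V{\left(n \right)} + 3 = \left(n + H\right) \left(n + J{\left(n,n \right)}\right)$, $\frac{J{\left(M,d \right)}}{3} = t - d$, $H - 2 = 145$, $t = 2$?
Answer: $-24882$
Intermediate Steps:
$H = 147$ ($H = 2 + 145 = 147$)
$J{\left(M,d \right)} = 6 - 3 d$ ($J{\left(M,d \right)} = 3 \left(2 - d\right) = 6 - 3 d$)
$V{\left(n \right)} = -3 + \left(6 - 2 n\right) \left(147 + n\right)$ ($V{\left(n \right)} = -3 + \left(n + 147\right) \left(n - \left(-6 + 3 n\right)\right) = -3 + \left(147 + n\right) \left(6 - 2 n\right) = -3 + \left(6 - 2 n\right) \left(147 + n\right)$)
$\left(-87 - 9400\right) - \left(24594 - V{\left(-104 \right)}\right) = \left(-87 - 9400\right) - \left(24594 - \left(879 - -29952 - 2 \left(-104\right)^{2}\right)\right) = \left(-87 - 9400\right) - \left(24594 - \left(879 + 29952 - 21632\right)\right) = -9487 - \left(24594 - \left(879 + 29952 - 21632\right)\right) = -9487 - \left(24594 - 9199\right) = -9487 - 15395 = -24882$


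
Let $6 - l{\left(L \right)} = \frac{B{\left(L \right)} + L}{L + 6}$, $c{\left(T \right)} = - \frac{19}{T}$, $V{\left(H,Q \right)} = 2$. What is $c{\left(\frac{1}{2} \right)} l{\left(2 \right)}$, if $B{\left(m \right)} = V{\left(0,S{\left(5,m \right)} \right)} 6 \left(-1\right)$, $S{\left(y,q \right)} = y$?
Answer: $- \frac{551}{2} \approx -275.5$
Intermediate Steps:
$B{\left(m \right)} = -12$ ($B{\left(m \right)} = 2 \cdot 6 \left(-1\right) = 12 \left(-1\right) = -12$)
$l{\left(L \right)} = 6 - \frac{-12 + L}{6 + L}$ ($l{\left(L \right)} = 6 - \frac{-12 + L}{L + 6} = 6 - \frac{-12 + L}{6 + L}$)
$c{\left(\frac{1}{2} \right)} l{\left(2 \right)} = - \frac{19}{\frac{1}{2}} \frac{48 + 5 \cdot 2}{6 + 2} = - 19 \frac{1}{\frac{1}{2}} \frac{48 + 10}{8} = \left(-19\right) 2 \cdot \frac{1}{8} \cdot 58 = \left(-38\right) \frac{29}{4} = - \frac{551}{2}$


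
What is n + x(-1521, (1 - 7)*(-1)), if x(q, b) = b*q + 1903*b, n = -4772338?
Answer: -4770046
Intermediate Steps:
x(q, b) = 1903*b + b*q
n + x(-1521, (1 - 7)*(-1)) = -4772338 + ((1 - 7)*(-1))*(1903 - 1521) = -4772338 - 6*(-1)*382 = -4772338 + 6*382 = -4772338 + 2292 = -4770046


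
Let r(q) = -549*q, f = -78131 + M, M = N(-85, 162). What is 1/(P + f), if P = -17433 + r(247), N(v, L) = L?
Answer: -1/231005 ≈ -4.3289e-6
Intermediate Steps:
M = 162
f = -77969 (f = -78131 + 162 = -77969)
P = -153036 (P = -17433 - 549*247 = -17433 - 135603 = -153036)
1/(P + f) = 1/(-153036 - 77969) = 1/(-231005) = -1/231005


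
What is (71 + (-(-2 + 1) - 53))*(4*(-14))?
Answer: -1064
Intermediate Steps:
(71 + (-(-2 + 1) - 53))*(4*(-14)) = (71 + (-1*(-1) - 53))*(-56) = (71 + (1 - 53))*(-56) = (71 - 52)*(-56) = 19*(-56) = -1064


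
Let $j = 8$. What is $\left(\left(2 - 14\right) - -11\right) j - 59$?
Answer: $-67$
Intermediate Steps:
$\left(\left(2 - 14\right) - -11\right) j - 59 = \left(\left(2 - 14\right) - -11\right) 8 - 59 = \left(\left(2 - 14\right) + 11\right) 8 - 59 = \left(-12 + 11\right) 8 - 59 = \left(-1\right) 8 - 59 = -8 - 59 = -67$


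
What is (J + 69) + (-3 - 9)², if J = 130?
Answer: 343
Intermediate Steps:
(J + 69) + (-3 - 9)² = (130 + 69) + (-3 - 9)² = 199 + (-12)² = 199 + 144 = 343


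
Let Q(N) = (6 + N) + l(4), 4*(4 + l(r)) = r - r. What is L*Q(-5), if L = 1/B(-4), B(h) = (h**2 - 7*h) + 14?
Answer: -3/58 ≈ -0.051724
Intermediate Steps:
l(r) = -4 (l(r) = -4 + (r - r)/4 = -4 + (1/4)*0 = -4 + 0 = -4)
Q(N) = 2 + N (Q(N) = (6 + N) - 4 = 2 + N)
B(h) = 14 + h**2 - 7*h
L = 1/58 (L = 1/(14 + (-4)**2 - 7*(-4)) = 1/(14 + 16 + 28) = 1/58 ≈ 0.017241)
L*Q(-5) = (2 - 5)/58 = (1/58)*(-3) = -3/58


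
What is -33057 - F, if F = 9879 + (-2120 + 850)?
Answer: -41666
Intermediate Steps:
F = 8609 (F = 9879 - 1270 = 8609)
-33057 - F = -33057 - 1*8609 = -33057 - 8609 = -41666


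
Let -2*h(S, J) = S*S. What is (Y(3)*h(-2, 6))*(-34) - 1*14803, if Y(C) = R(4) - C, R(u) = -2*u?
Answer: -15551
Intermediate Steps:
h(S, J) = -S²/2 (h(S, J) = -S*S/2 = -S²/2)
Y(C) = -8 - C (Y(C) = -2*4 - C = -8 - C)
(Y(3)*h(-2, 6))*(-34) - 1*14803 = ((-8 - 1*3)*(-½*(-2)²))*(-34) - 1*14803 = ((-8 - 3)*(-½*4))*(-34) - 14803 = -11*(-2)*(-34) - 14803 = 22*(-34) - 14803 = -748 - 14803 = -15551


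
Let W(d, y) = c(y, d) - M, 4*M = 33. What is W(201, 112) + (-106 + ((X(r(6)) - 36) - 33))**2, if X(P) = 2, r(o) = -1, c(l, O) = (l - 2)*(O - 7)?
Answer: 205043/4 ≈ 51261.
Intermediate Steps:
c(l, O) = (-7 + O)*(-2 + l) (c(l, O) = (-2 + l)*(-7 + O) = (-7 + O)*(-2 + l))
M = 33/4 (M = (1/4)*33 = 33/4 ≈ 8.2500)
W(d, y) = 23/4 - 7*y - 2*d + d*y (W(d, y) = (14 - 7*y - 2*d + d*y) - 1*33/4 = (14 - 7*y - 2*d + d*y) - 33/4 = 23/4 - 7*y - 2*d + d*y)
W(201, 112) + (-106 + ((X(r(6)) - 36) - 33))**2 = (23/4 - 7*112 - 2*201 + 201*112) + (-106 + ((2 - 36) - 33))**2 = (23/4 - 784 - 402 + 22512) + (-106 + (-34 - 33))**2 = 85327/4 + (-106 - 67)**2 = 85327/4 + (-173)**2 = 85327/4 + 29929 = 205043/4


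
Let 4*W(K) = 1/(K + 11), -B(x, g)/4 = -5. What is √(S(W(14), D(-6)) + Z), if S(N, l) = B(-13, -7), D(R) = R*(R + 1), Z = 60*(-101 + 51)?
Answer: 2*I*√745 ≈ 54.589*I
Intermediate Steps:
Z = -3000 (Z = 60*(-50) = -3000)
D(R) = R*(1 + R)
B(x, g) = 20 (B(x, g) = -4*(-5) = 20)
W(K) = 1/(4*(11 + K)) (W(K) = 1/(4*(K + 11)) = 1/(4*(11 + K)))
S(N, l) = 20
√(S(W(14), D(-6)) + Z) = √(20 - 3000) = √(-2980) = 2*I*√745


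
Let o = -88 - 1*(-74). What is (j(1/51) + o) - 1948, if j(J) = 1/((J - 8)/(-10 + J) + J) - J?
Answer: -2126615849/1084566 ≈ -1960.8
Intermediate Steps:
o = -14 (o = -88 + 74 = -14)
j(J) = 1/(J + (-8 + J)/(-10 + J)) - J (j(J) = 1/((-8 + J)/(-10 + J) + J) - J = 1/(J + (-8 + J)/(-10 + J)) - J)
(j(1/51) + o) - 1948 = ((10 + (1/51)³ - 9/51 - 9*(1/51)²)/(8 - (1/51)² + 9/51) - 14) - 1948 = ((10 + (1/51)³ - 9*1/51 - 9*(1/51)²)/(8 - (1/51)² + 9*(1/51)) - 14) - 1948 = ((10 + 1/132651 - 3/17 - 9*1/2601)/(8 - 1*1/2601 + 3/17) - 14) - 1948 = ((10 + 1/132651 - 3/17 - 1/289)/(8 - 1/2601 + 3/17) - 14) - 1948 = ((1302643/132651)/(21266/2601) - 14) - 1948 = ((2601/21266)*(1302643/132651) - 14) - 1948 = (1302643/1084566 - 14) - 1948 = -13881281/1084566 - 1948 = -2126615849/1084566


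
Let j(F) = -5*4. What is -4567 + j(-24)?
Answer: -4587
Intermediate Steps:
j(F) = -20
-4567 + j(-24) = -4567 - 20 = -4587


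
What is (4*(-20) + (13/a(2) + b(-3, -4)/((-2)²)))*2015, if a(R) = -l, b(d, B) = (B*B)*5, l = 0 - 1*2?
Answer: -215605/2 ≈ -1.0780e+5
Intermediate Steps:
l = -2 (l = 0 - 2 = -2)
b(d, B) = 5*B² (b(d, B) = B²*5 = 5*B²)
a(R) = 2 (a(R) = -1*(-2) = 2)
(4*(-20) + (13/a(2) + b(-3, -4)/((-2)²)))*2015 = (4*(-20) + (13/2 + (5*(-4)²)/((-2)²)))*2015 = (-80 + (13*(½) + (5*16)/4))*2015 = (-80 + (13/2 + 80*(¼)))*2015 = (-80 + (13/2 + 20))*2015 = (-80 + 53/2)*2015 = -107/2*2015 = -215605/2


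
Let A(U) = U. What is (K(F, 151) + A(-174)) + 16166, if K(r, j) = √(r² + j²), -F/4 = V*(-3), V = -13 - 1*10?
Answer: 15992 + √98977 ≈ 16307.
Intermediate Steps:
V = -23 (V = -13 - 10 = -23)
F = -276 (F = -(-92)*(-3) = -4*69 = -276)
K(r, j) = √(j² + r²)
(K(F, 151) + A(-174)) + 16166 = (√(151² + (-276)²) - 174) + 16166 = (√(22801 + 76176) - 174) + 16166 = (√98977 - 174) + 16166 = (-174 + √98977) + 16166 = 15992 + √98977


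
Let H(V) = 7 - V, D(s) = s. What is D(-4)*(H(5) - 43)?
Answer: 164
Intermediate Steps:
D(-4)*(H(5) - 43) = -4*((7 - 1*5) - 43) = -4*((7 - 5) - 43) = -4*(2 - 43) = -4*(-41) = 164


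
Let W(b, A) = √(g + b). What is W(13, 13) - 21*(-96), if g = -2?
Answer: 2016 + √11 ≈ 2019.3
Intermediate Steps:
W(b, A) = √(-2 + b)
W(13, 13) - 21*(-96) = √(-2 + 13) - 21*(-96) = √11 + 2016 = 2016 + √11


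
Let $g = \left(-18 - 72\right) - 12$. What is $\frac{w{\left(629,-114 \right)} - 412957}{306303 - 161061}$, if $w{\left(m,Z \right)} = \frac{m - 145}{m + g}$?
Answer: $- \frac{217627855}{76542534} \approx -2.8432$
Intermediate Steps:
$g = -102$ ($g = -90 - 12 = -102$)
$w{\left(m,Z \right)} = \frac{-145 + m}{-102 + m}$ ($w{\left(m,Z \right)} = \frac{m - 145}{m - 102} = \frac{-145 + m}{-102 + m}$)
$\frac{w{\left(629,-114 \right)} - 412957}{306303 - 161061} = \frac{\frac{-145 + 629}{-102 + 629} - 412957}{306303 - 161061} = \frac{\frac{1}{527} \cdot 484 - 412957}{145242} = \left(\frac{1}{527} \cdot 484 - 412957\right) \frac{1}{145242} = \left(\frac{484}{527} - 412957\right) \frac{1}{145242} = \left(- \frac{217627855}{527}\right) \frac{1}{145242} = - \frac{217627855}{76542534}$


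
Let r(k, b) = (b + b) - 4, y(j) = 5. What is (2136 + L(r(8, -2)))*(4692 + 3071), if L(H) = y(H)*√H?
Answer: 16581768 + 77630*I*√2 ≈ 1.6582e+7 + 1.0979e+5*I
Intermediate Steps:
r(k, b) = -4 + 2*b (r(k, b) = 2*b - 4 = -4 + 2*b)
L(H) = 5*√H
(2136 + L(r(8, -2)))*(4692 + 3071) = (2136 + 5*√(-4 + 2*(-2)))*(4692 + 3071) = (2136 + 5*√(-4 - 4))*7763 = (2136 + 5*√(-8))*7763 = (2136 + 5*(2*I*√2))*7763 = (2136 + 10*I*√2)*7763 = 16581768 + 77630*I*√2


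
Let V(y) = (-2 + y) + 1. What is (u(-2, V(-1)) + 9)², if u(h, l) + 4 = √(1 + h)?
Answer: (5 + I)² ≈ 24.0 + 10.0*I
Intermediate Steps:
V(y) = -1 + y
u(h, l) = -4 + √(1 + h)
(u(-2, V(-1)) + 9)² = ((-4 + √(1 - 2)) + 9)² = ((-4 + √(-1)) + 9)² = ((-4 + I) + 9)² = (5 + I)²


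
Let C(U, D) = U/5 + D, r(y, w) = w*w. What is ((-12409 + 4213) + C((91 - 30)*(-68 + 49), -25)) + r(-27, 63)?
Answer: -22419/5 ≈ -4483.8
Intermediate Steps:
r(y, w) = w²
C(U, D) = D + U/5 (C(U, D) = U*(⅕) + D = U/5 + D = D + U/5)
((-12409 + 4213) + C((91 - 30)*(-68 + 49), -25)) + r(-27, 63) = ((-12409 + 4213) + (-25 + ((91 - 30)*(-68 + 49))/5)) + 63² = (-8196 + (-25 + (61*(-19))/5)) + 3969 = (-8196 + (-25 + (⅕)*(-1159))) + 3969 = (-8196 + (-25 - 1159/5)) + 3969 = (-8196 - 1284/5) + 3969 = -42264/5 + 3969 = -22419/5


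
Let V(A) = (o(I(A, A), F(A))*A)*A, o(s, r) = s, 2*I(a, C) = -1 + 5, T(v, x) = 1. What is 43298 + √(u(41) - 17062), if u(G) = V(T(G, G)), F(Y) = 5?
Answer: 43298 + 2*I*√4265 ≈ 43298.0 + 130.61*I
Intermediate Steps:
I(a, C) = 2 (I(a, C) = (-1 + 5)/2 = (½)*4 = 2)
V(A) = 2*A² (V(A) = (2*A)*A = 2*A²)
u(G) = 2 (u(G) = 2*1² = 2*1 = 2)
43298 + √(u(41) - 17062) = 43298 + √(2 - 17062) = 43298 + √(-17060) = 43298 + 2*I*√4265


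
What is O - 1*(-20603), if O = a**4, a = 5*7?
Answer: 1521228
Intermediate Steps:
a = 35
O = 1500625 (O = 35**4 = 1500625)
O - 1*(-20603) = 1500625 - 1*(-20603) = 1500625 + 20603 = 1521228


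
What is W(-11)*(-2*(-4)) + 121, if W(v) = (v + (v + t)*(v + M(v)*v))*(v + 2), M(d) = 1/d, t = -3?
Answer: -9167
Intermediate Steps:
W(v) = (2 + v)*(v + (1 + v)*(-3 + v)) (W(v) = (v + (v - 3)*(v + v/v))*(v + 2) = (v + (-3 + v)*(v + 1))*(2 + v) = (v + (-3 + v)*(1 + v))*(2 + v) = (v + (1 + v)*(-3 + v))*(2 + v) = (2 + v)*(v + (1 + v)*(-3 + v)))
W(-11)*(-2*(-4)) + 121 = (-6 - 11*(-5 - 11 + (-11)**2))*(-2*(-4)) + 121 = (-6 - 11*(-5 - 11 + 121))*8 + 121 = (-6 - 11*105)*8 + 121 = (-6 - 1155)*8 + 121 = -1161*8 + 121 = -9288 + 121 = -9167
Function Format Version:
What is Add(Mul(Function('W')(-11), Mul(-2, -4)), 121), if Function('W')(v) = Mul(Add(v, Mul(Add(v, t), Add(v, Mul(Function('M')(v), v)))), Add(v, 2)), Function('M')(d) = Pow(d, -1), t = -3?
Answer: -9167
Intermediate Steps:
Function('W')(v) = Mul(Add(2, v), Add(v, Mul(Add(1, v), Add(-3, v)))) (Function('W')(v) = Mul(Add(v, Mul(Add(v, -3), Add(v, Mul(Pow(v, -1), v)))), Add(v, 2)) = Mul(Add(v, Mul(Add(-3, v), Add(v, 1))), Add(2, v)) = Mul(Add(v, Mul(Add(-3, v), Add(1, v))), Add(2, v)) = Mul(Add(v, Mul(Add(1, v), Add(-3, v))), Add(2, v)) = Mul(Add(2, v), Add(v, Mul(Add(1, v), Add(-3, v)))))
Add(Mul(Function('W')(-11), Mul(-2, -4)), 121) = Add(Mul(Add(-6, Mul(-11, Add(-5, -11, Pow(-11, 2)))), Mul(-2, -4)), 121) = Add(Mul(Add(-6, Mul(-11, Add(-5, -11, 121))), 8), 121) = Add(Mul(Add(-6, Mul(-11, 105)), 8), 121) = Add(Mul(Add(-6, -1155), 8), 121) = Add(Mul(-1161, 8), 121) = Add(-9288, 121) = -9167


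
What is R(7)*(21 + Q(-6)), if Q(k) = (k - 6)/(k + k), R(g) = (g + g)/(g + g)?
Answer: 22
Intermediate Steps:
R(g) = 1 (R(g) = (2*g)/((2*g)) = (2*g)*(1/(2*g)) = 1)
Q(k) = (-6 + k)/(2*k) (Q(k) = (-6 + k)/((2*k)) = (-6 + k)*(1/(2*k)) = (-6 + k)/(2*k))
R(7)*(21 + Q(-6)) = 1*(21 + (1/2)*(-6 - 6)/(-6)) = 1*(21 + (1/2)*(-1/6)*(-12)) = 1*(21 + 1) = 1*22 = 22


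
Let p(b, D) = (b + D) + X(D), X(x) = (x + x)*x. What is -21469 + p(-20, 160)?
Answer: 29871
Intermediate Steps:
X(x) = 2*x² (X(x) = (2*x)*x = 2*x²)
p(b, D) = D + b + 2*D² (p(b, D) = (b + D) + 2*D² = (D + b) + 2*D² = D + b + 2*D²)
-21469 + p(-20, 160) = -21469 + (160 - 20 + 2*160²) = -21469 + (160 - 20 + 2*25600) = -21469 + (160 - 20 + 51200) = -21469 + 51340 = 29871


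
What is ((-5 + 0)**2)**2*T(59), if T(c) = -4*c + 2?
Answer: -146250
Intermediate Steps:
T(c) = 2 - 4*c
((-5 + 0)**2)**2*T(59) = ((-5 + 0)**2)**2*(2 - 4*59) = ((-5)**2)**2*(2 - 236) = 25**2*(-234) = 625*(-234) = -146250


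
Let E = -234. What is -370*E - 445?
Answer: 86135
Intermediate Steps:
-370*E - 445 = -370*(-234) - 445 = 86580 - 445 = 86135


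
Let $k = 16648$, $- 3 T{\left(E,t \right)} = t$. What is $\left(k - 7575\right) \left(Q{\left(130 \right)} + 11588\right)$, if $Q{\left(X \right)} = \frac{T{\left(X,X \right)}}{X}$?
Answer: $\frac{315404699}{3} \approx 1.0513 \cdot 10^{8}$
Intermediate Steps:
$T{\left(E,t \right)} = - \frac{t}{3}$
$Q{\left(X \right)} = - \frac{1}{3}$ ($Q{\left(X \right)} = \frac{\left(- \frac{1}{3}\right) X}{X} = - \frac{1}{3}$)
$\left(k - 7575\right) \left(Q{\left(130 \right)} + 11588\right) = \left(16648 - 7575\right) \left(- \frac{1}{3} + 11588\right) = \left(16648 - 7575\right) \frac{34763}{3} = 9073 \cdot \frac{34763}{3} = \frac{315404699}{3}$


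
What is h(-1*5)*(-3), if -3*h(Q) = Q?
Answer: -5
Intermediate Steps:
h(Q) = -Q/3
h(-1*5)*(-3) = -(-1)*5/3*(-3) = -⅓*(-5)*(-3) = (5/3)*(-3) = -5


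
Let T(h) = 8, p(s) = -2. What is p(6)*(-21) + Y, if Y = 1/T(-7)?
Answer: 337/8 ≈ 42.125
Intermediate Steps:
Y = ⅛ (Y = 1/8 = ⅛ ≈ 0.12500)
p(6)*(-21) + Y = -2*(-21) + ⅛ = 42 + ⅛ = 337/8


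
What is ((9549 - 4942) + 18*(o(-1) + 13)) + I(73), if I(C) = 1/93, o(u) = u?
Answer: 448540/93 ≈ 4823.0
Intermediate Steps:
I(C) = 1/93
((9549 - 4942) + 18*(o(-1) + 13)) + I(73) = ((9549 - 4942) + 18*(-1 + 13)) + 1/93 = (4607 + 18*12) + 1/93 = (4607 + 216) + 1/93 = 4823 + 1/93 = 448540/93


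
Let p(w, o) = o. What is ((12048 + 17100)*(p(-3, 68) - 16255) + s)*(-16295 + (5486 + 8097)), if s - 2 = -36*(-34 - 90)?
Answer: 1279560137520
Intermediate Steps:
s = 4466 (s = 2 - 36*(-34 - 90) = 2 - 36*(-124) = 2 + 4464 = 4466)
((12048 + 17100)*(p(-3, 68) - 16255) + s)*(-16295 + (5486 + 8097)) = ((12048 + 17100)*(68 - 16255) + 4466)*(-16295 + (5486 + 8097)) = (29148*(-16187) + 4466)*(-16295 + 13583) = (-471818676 + 4466)*(-2712) = -471814210*(-2712) = 1279560137520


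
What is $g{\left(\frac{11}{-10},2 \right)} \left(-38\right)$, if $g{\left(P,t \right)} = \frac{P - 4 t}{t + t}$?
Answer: $\frac{1729}{20} \approx 86.45$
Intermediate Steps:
$g{\left(P,t \right)} = \frac{P - 4 t}{2 t}$
$g{\left(\frac{11}{-10},2 \right)} \left(-38\right) = \left(-2 + \frac{11 \frac{1}{-10}}{2 \cdot 2}\right) \left(-38\right) = \left(-2 + \frac{1}{2} \cdot 11 \left(- \frac{1}{10}\right) \frac{1}{2}\right) \left(-38\right) = \left(-2 + \frac{1}{2} \left(- \frac{11}{10}\right) \frac{1}{2}\right) \left(-38\right) = \left(-2 - \frac{11}{40}\right) \left(-38\right) = \left(- \frac{91}{40}\right) \left(-38\right) = \frac{1729}{20}$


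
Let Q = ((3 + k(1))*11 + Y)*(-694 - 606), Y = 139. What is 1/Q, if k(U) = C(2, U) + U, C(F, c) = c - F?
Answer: -1/223600 ≈ -4.4723e-6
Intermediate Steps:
k(U) = -2 + 2*U (k(U) = (U - 1*2) + U = (U - 2) + U = (-2 + U) + U = -2 + 2*U)
Q = -223600 (Q = ((3 + (-2 + 2*1))*11 + 139)*(-694 - 606) = ((3 + (-2 + 2))*11 + 139)*(-1300) = ((3 + 0)*11 + 139)*(-1300) = (3*11 + 139)*(-1300) = (33 + 139)*(-1300) = 172*(-1300) = -223600)
1/Q = 1/(-223600) = -1/223600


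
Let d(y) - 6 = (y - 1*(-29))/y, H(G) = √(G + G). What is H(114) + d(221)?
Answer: 1576/221 + 2*√57 ≈ 22.231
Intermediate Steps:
H(G) = √2*√G (H(G) = √(2*G) = √2*√G)
d(y) = 6 + (29 + y)/y (d(y) = 6 + (y - 1*(-29))/y = 6 + (y + 29)/y = 6 + (29 + y)/y)
H(114) + d(221) = √2*√114 + (7 + 29/221) = 2*√57 + (7 + 29*(1/221)) = 2*√57 + (7 + 29/221) = 2*√57 + 1576/221 = 1576/221 + 2*√57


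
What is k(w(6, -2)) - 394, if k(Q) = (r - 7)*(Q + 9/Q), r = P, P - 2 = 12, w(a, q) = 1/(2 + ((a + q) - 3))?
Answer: -608/3 ≈ -202.67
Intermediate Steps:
w(a, q) = 1/(-1 + a + q) (w(a, q) = 1/(2 + (-3 + a + q)) = 1/(-1 + a + q))
P = 14 (P = 2 + 12 = 14)
r = 14
k(Q) = 7*Q + 63/Q (k(Q) = (14 - 7)*(Q + 9/Q) = 7*(Q + 9/Q) = 7*Q + 63/Q)
k(w(6, -2)) - 394 = (7/(-1 + 6 - 2) + 63/(1/(-1 + 6 - 2))) - 394 = (7/3 + 63/(1/3)) - 394 = (7*(⅓) + 63/(⅓)) - 394 = (7/3 + 63*3) - 394 = (7/3 + 189) - 394 = 574/3 - 394 = -608/3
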